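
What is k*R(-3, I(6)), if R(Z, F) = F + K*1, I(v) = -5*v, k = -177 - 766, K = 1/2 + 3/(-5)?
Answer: 283843/10 ≈ 28384.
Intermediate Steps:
K = -⅒ (K = 1*(½) + 3*(-⅕) = ½ - ⅗ = -⅒ ≈ -0.10000)
k = -943
R(Z, F) = -⅒ + F (R(Z, F) = F - ⅒*1 = F - ⅒ = -⅒ + F)
k*R(-3, I(6)) = -943*(-⅒ - 5*6) = -943*(-⅒ - 30) = -943*(-301/10) = 283843/10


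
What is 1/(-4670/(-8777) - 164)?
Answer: -8777/1434758 ≈ -0.0061174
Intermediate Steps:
1/(-4670/(-8777) - 164) = 1/(-4670*(-1/8777) - 164) = 1/(4670/8777 - 164) = 1/(-1434758/8777) = -8777/1434758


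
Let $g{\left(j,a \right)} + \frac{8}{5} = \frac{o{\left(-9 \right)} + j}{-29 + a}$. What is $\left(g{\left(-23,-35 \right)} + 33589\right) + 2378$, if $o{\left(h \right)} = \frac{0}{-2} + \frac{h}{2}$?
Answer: $\frac{23018131}{640} \approx 35966.0$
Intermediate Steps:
$o{\left(h \right)} = \frac{h}{2}$ ($o{\left(h \right)} = 0 \left(- \frac{1}{2}\right) + h \frac{1}{2} = 0 + \frac{h}{2} = \frac{h}{2}$)
$g{\left(j,a \right)} = - \frac{8}{5} + \frac{- \frac{9}{2} + j}{-29 + a}$ ($g{\left(j,a \right)} = - \frac{8}{5} + \frac{\frac{1}{2} \left(-9\right) + j}{-29 + a} = - \frac{8}{5} + \frac{- \frac{9}{2} + j}{-29 + a}$)
$\left(g{\left(-23,-35 \right)} + 33589\right) + 2378 = \left(\frac{419 - -560 + 10 \left(-23\right)}{10 \left(-29 - 35\right)} + 33589\right) + 2378 = \left(\frac{419 + 560 - 230}{10 \left(-64\right)} + 33589\right) + 2378 = \left(\frac{1}{10} \left(- \frac{1}{64}\right) 749 + 33589\right) + 2378 = \left(- \frac{749}{640} + 33589\right) + 2378 = \frac{21496211}{640} + 2378 = \frac{23018131}{640}$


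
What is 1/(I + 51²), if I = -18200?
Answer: -1/15599 ≈ -6.4107e-5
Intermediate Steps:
1/(I + 51²) = 1/(-18200 + 51²) = 1/(-18200 + 2601) = 1/(-15599) = -1/15599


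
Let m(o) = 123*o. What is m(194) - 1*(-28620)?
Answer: 52482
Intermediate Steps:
m(194) - 1*(-28620) = 123*194 - 1*(-28620) = 23862 + 28620 = 52482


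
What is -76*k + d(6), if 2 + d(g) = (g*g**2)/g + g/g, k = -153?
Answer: 11663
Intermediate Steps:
d(g) = -1 + g**2 (d(g) = -2 + ((g*g**2)/g + g/g) = -2 + (g**3/g + 1) = -2 + (g**2 + 1) = -2 + (1 + g**2) = -1 + g**2)
-76*k + d(6) = -76*(-153) + (-1 + 6**2) = 11628 + (-1 + 36) = 11628 + 35 = 11663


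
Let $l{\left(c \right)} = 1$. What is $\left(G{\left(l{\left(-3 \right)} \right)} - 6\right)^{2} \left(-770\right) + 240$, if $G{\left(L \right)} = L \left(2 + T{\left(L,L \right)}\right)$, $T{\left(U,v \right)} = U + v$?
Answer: $-2840$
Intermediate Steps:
$G{\left(L \right)} = L \left(2 + 2 L\right)$ ($G{\left(L \right)} = L \left(2 + \left(L + L\right)\right) = L \left(2 + 2 L\right)$)
$\left(G{\left(l{\left(-3 \right)} \right)} - 6\right)^{2} \left(-770\right) + 240 = \left(2 \cdot 1 \left(1 + 1\right) - 6\right)^{2} \left(-770\right) + 240 = \left(2 \cdot 1 \cdot 2 - 6\right)^{2} \left(-770\right) + 240 = \left(4 - 6\right)^{2} \left(-770\right) + 240 = \left(-2\right)^{2} \left(-770\right) + 240 = 4 \left(-770\right) + 240 = -3080 + 240 = -2840$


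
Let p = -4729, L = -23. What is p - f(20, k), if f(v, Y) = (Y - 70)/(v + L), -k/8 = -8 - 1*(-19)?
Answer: -14345/3 ≈ -4781.7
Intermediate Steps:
k = -88 (k = -8*(-8 - 1*(-19)) = -8*(-8 + 19) = -8*11 = -88)
f(v, Y) = (-70 + Y)/(-23 + v) (f(v, Y) = (Y - 70)/(v - 23) = (-70 + Y)/(-23 + v))
p - f(20, k) = -4729 - (-70 - 88)/(-23 + 20) = -4729 - (-158)/(-3) = -4729 - (-1)*(-158)/3 = -4729 - 1*158/3 = -4729 - 158/3 = -14345/3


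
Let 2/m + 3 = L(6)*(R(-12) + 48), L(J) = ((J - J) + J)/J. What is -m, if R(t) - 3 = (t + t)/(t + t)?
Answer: -2/49 ≈ -0.040816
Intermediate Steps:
R(t) = 4 (R(t) = 3 + (t + t)/(t + t) = 3 + (2*t)/((2*t)) = 3 + (2*t)*(1/(2*t)) = 3 + 1 = 4)
L(J) = 1 (L(J) = (0 + J)/J = J/J = 1)
m = 2/49 (m = 2/(-3 + 1*(4 + 48)) = 2/(-3 + 1*52) = 2/(-3 + 52) = 2/49 ≈ 0.040816)
-m = -1*2/49 = -2/49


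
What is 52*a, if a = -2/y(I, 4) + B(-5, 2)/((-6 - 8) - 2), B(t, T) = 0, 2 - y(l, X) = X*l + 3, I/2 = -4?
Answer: -104/31 ≈ -3.3548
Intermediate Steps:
I = -8 (I = 2*(-4) = -8)
y(l, X) = -1 - X*l (y(l, X) = 2 - (X*l + 3) = 2 - (3 + X*l) = 2 + (-3 - X*l) = -1 - X*l)
a = -2/31 (a = -2/(-1 - 1*4*(-8)) + 0/((-6 - 8) - 2) = -2/(-1 + 32) + 0/(-14 - 2) = -2/31 + 0/(-16) = -2*1/31 + 0*(-1/16) = -2/31 + 0 = -2/31 ≈ -0.064516)
52*a = 52*(-2/31) = -104/31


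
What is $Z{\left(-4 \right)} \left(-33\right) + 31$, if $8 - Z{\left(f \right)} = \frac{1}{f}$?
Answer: $- \frac{965}{4} \approx -241.25$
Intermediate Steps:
$Z{\left(f \right)} = 8 - \frac{1}{f}$
$Z{\left(-4 \right)} \left(-33\right) + 31 = \left(8 - \frac{1}{-4}\right) \left(-33\right) + 31 = \left(8 - - \frac{1}{4}\right) \left(-33\right) + 31 = \left(8 + \frac{1}{4}\right) \left(-33\right) + 31 = \frac{33}{4} \left(-33\right) + 31 = - \frac{1089}{4} + 31 = - \frac{965}{4}$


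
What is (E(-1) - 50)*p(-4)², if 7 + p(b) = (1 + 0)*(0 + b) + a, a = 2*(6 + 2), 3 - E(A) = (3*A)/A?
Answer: -1250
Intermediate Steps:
E(A) = 0 (E(A) = 3 - 3*A/A = 3 - 1*3 = 3 - 3 = 0)
a = 16 (a = 2*8 = 16)
p(b) = 9 + b (p(b) = -7 + ((1 + 0)*(0 + b) + 16) = -7 + (1*b + 16) = -7 + (b + 16) = -7 + (16 + b) = 9 + b)
(E(-1) - 50)*p(-4)² = (0 - 50)*(9 - 4)² = -50*5² = -50*25 = -1250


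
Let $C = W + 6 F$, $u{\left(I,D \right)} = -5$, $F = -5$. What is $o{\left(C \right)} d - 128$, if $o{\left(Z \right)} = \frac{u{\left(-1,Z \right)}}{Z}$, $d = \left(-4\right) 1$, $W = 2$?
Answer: $- \frac{901}{7} \approx -128.71$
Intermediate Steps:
$C = -28$ ($C = 2 + 6 \left(-5\right) = 2 - 30 = -28$)
$d = -4$
$o{\left(Z \right)} = - \frac{5}{Z}$
$o{\left(C \right)} d - 128 = - \frac{5}{-28} \left(-4\right) - 128 = \left(-5\right) \left(- \frac{1}{28}\right) \left(-4\right) - 128 = \frac{5}{28} \left(-4\right) - 128 = - \frac{5}{7} - 128 = - \frac{901}{7}$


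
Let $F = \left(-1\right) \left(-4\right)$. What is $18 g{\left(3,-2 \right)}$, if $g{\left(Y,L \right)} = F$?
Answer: $72$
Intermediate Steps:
$F = 4$
$g{\left(Y,L \right)} = 4$
$18 g{\left(3,-2 \right)} = 18 \cdot 4 = 72$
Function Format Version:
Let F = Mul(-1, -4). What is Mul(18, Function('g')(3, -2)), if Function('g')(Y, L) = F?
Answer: 72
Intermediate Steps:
F = 4
Function('g')(Y, L) = 4
Mul(18, Function('g')(3, -2)) = Mul(18, 4) = 72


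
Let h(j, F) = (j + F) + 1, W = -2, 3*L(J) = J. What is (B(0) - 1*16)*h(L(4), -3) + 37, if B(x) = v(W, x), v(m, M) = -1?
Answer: 145/3 ≈ 48.333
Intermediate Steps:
L(J) = J/3
B(x) = -1
h(j, F) = 1 + F + j (h(j, F) = (F + j) + 1 = 1 + F + j)
(B(0) - 1*16)*h(L(4), -3) + 37 = (-1 - 1*16)*(1 - 3 + (1/3)*4) + 37 = (-1 - 16)*(1 - 3 + 4/3) + 37 = -17*(-2/3) + 37 = 34/3 + 37 = 145/3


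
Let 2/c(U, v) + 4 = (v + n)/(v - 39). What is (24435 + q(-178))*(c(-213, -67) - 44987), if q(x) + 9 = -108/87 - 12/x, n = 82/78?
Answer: -9900612915961584/9010271 ≈ -1.0988e+9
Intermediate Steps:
n = 41/39 (n = 82*(1/78) = 41/39 ≈ 1.0513)
q(x) = -297/29 - 12/x (q(x) = -9 + (-108/87 - 12/x) = -9 + (-108*1/87 - 12/x) = -9 + (-36/29 - 12/x) = -297/29 - 12/x)
c(U, v) = 2/(-4 + (41/39 + v)/(-39 + v)) (c(U, v) = 2/(-4 + (v + 41/39)/(v - 39)) = 2/(-4 + (41/39 + v)/(-39 + v)))
(24435 + q(-178))*(c(-213, -67) - 44987) = (24435 + (-297/29 - 12/(-178)))*(78*(-39 - 67)/(6125 - 117*(-67)) - 44987) = (24435 + (-297/29 - 12*(-1/178)))*(78*(-106)/(6125 + 7839) - 44987) = (24435 + (-297/29 + 6/89))*(78*(-106)/13964 - 44987) = (24435 - 26259/2581)*(78*(1/13964)*(-106) - 44987) = 63040476*(-2067/3491 - 44987)/2581 = (63040476/2581)*(-157051684/3491) = -9900612915961584/9010271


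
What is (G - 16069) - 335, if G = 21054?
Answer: 4650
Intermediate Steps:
(G - 16069) - 335 = (21054 - 16069) - 335 = 4985 - 335 = 4650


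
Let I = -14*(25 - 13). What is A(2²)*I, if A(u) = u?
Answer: -672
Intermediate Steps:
I = -168 (I = -14*12 = -168)
A(2²)*I = 2²*(-168) = 4*(-168) = -672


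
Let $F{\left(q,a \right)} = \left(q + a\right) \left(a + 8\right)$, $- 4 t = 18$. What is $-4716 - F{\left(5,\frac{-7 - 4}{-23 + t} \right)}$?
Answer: $- \frac{119034}{25} \approx -4761.4$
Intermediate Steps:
$t = - \frac{9}{2}$ ($t = \left(- \frac{1}{4}\right) 18 = - \frac{9}{2} \approx -4.5$)
$F{\left(q,a \right)} = \left(8 + a\right) \left(a + q\right)$ ($F{\left(q,a \right)} = \left(a + q\right) \left(8 + a\right) = \left(8 + a\right) \left(a + q\right)$)
$-4716 - F{\left(5,\frac{-7 - 4}{-23 + t} \right)} = -4716 - \left(\left(\frac{-7 - 4}{-23 - \frac{9}{2}}\right)^{2} + 8 \frac{-7 - 4}{-23 - \frac{9}{2}} + 8 \cdot 5 + \frac{-7 - 4}{-23 - \frac{9}{2}} \cdot 5\right) = -4716 - \left(\left(- \frac{11}{- \frac{55}{2}}\right)^{2} + 8 \left(- \frac{11}{- \frac{55}{2}}\right) + 40 + - \frac{11}{- \frac{55}{2}} \cdot 5\right) = -4716 - \left(\left(\left(-11\right) \left(- \frac{2}{55}\right)\right)^{2} + 8 \left(\left(-11\right) \left(- \frac{2}{55}\right)\right) + 40 + \left(-11\right) \left(- \frac{2}{55}\right) 5\right) = -4716 - \left(\left(\frac{2}{5}\right)^{2} + 8 \cdot \frac{2}{5} + 40 + \frac{2}{5} \cdot 5\right) = -4716 - \left(\frac{4}{25} + \frac{16}{5} + 40 + 2\right) = -4716 - \frac{1134}{25} = - \frac{119034}{25}$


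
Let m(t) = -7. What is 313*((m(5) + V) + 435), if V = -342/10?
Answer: 616297/5 ≈ 1.2326e+5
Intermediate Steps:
V = -171/5 (V = -342*⅒ = -171/5 ≈ -34.200)
313*((m(5) + V) + 435) = 313*((-7 - 171/5) + 435) = 313*(-206/5 + 435) = 313*(1969/5) = 616297/5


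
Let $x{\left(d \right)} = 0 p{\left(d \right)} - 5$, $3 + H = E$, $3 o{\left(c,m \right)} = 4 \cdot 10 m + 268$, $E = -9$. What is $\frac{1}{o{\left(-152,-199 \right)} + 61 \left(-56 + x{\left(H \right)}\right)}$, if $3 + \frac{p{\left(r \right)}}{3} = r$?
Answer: $- \frac{1}{6285} \approx -0.00015911$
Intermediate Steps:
$p{\left(r \right)} = -9 + 3 r$
$o{\left(c,m \right)} = \frac{268}{3} + \frac{40 m}{3}$ ($o{\left(c,m \right)} = \frac{4 \cdot 10 m + 268}{3} = \frac{40 m + 268}{3} = \frac{268 + 40 m}{3} = \frac{268}{3} + \frac{40 m}{3}$)
$H = -12$ ($H = -3 - 9 = -12$)
$x{\left(d \right)} = -5$ ($x{\left(d \right)} = 0 \left(-9 + 3 d\right) - 5 = 0 - 5 = -5$)
$\frac{1}{o{\left(-152,-199 \right)} + 61 \left(-56 + x{\left(H \right)}\right)} = \frac{1}{\left(\frac{268}{3} + \frac{40}{3} \left(-199\right)\right) + 61 \left(-56 - 5\right)} = \frac{1}{\left(\frac{268}{3} - \frac{7960}{3}\right) + 61 \left(-61\right)} = \frac{1}{-2564 - 3721} = \frac{1}{-6285} = - \frac{1}{6285}$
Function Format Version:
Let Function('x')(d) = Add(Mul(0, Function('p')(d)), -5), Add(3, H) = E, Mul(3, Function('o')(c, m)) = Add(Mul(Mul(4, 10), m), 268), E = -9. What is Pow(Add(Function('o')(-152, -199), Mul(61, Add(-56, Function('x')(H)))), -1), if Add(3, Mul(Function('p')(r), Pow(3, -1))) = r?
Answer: Rational(-1, 6285) ≈ -0.00015911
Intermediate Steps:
Function('p')(r) = Add(-9, Mul(3, r))
Function('o')(c, m) = Add(Rational(268, 3), Mul(Rational(40, 3), m)) (Function('o')(c, m) = Mul(Rational(1, 3), Add(Mul(Mul(4, 10), m), 268)) = Mul(Rational(1, 3), Add(Mul(40, m), 268)) = Mul(Rational(1, 3), Add(268, Mul(40, m))) = Add(Rational(268, 3), Mul(Rational(40, 3), m)))
H = -12 (H = Add(-3, -9) = -12)
Function('x')(d) = -5 (Function('x')(d) = Add(Mul(0, Add(-9, Mul(3, d))), -5) = Add(0, -5) = -5)
Pow(Add(Function('o')(-152, -199), Mul(61, Add(-56, Function('x')(H)))), -1) = Pow(Add(Add(Rational(268, 3), Mul(Rational(40, 3), -199)), Mul(61, Add(-56, -5))), -1) = Pow(Add(Add(Rational(268, 3), Rational(-7960, 3)), Mul(61, -61)), -1) = Pow(Add(-2564, -3721), -1) = Pow(-6285, -1) = Rational(-1, 6285)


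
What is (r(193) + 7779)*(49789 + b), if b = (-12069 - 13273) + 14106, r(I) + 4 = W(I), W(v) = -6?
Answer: 299518257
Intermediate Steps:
r(I) = -10 (r(I) = -4 - 6 = -10)
b = -11236 (b = -25342 + 14106 = -11236)
(r(193) + 7779)*(49789 + b) = (-10 + 7779)*(49789 - 11236) = 7769*38553 = 299518257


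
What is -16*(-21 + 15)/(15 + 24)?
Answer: 32/13 ≈ 2.4615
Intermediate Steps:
-16*(-21 + 15)/(15 + 24) = -(-96)/39 = -16*(-2/13) = 32/13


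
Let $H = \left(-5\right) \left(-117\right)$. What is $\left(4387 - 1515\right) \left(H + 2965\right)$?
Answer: $10195600$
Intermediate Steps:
$H = 585$
$\left(4387 - 1515\right) \left(H + 2965\right) = \left(4387 - 1515\right) \left(585 + 2965\right) = 2872 \cdot 3550 = 10195600$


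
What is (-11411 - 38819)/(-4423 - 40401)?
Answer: 25115/22412 ≈ 1.1206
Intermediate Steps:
(-11411 - 38819)/(-4423 - 40401) = -50230/(-44824) = -50230*(-1/44824) = 25115/22412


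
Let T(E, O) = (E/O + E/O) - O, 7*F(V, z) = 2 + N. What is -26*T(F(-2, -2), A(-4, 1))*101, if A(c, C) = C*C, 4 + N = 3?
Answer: 13130/7 ≈ 1875.7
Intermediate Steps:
N = -1 (N = -4 + 3 = -1)
F(V, z) = 1/7 (F(V, z) = (2 - 1)/7 = (1/7)*1 = 1/7)
A(c, C) = C**2
T(E, O) = -O + 2*E/O (T(E, O) = 2*E/O - O = -O + 2*E/O)
-26*T(F(-2, -2), A(-4, 1))*101 = -26*(-1*1**2 + 2*(1/7)/1**2)*101 = -26*(-1*1 + 2*(1/7)/1)*101 = -26*(-1 + 2*(1/7)*1)*101 = -26*(-1 + 2/7)*101 = -26*(-5/7)*101 = (130/7)*101 = 13130/7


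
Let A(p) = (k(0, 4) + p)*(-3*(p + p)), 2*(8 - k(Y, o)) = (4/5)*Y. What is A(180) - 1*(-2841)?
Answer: -200199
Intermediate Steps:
k(Y, o) = 8 - 2*Y/5 (k(Y, o) = 8 - 4/5*Y/2 = 8 - 4*(⅕)*Y/2 = 8 - 2*Y/5)
A(p) = -6*p*(8 + p) (A(p) = ((8 - ⅖*0) + p)*(-3*(p + p)) = ((8 + 0) + p)*(-6*p) = (8 + p)*(-6*p) = -6*p*(8 + p))
A(180) - 1*(-2841) = -6*180*(8 + 180) - 1*(-2841) = -6*180*188 + 2841 = -203040 + 2841 = -200199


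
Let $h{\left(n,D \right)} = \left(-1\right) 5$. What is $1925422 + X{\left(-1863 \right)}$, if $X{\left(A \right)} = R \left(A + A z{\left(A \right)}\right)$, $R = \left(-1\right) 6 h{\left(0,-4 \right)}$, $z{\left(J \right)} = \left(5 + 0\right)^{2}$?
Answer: $472282$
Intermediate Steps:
$z{\left(J \right)} = 25$ ($z{\left(J \right)} = 5^{2} = 25$)
$h{\left(n,D \right)} = -5$
$R = 30$ ($R = \left(-1\right) 6 \left(-5\right) = \left(-6\right) \left(-5\right) = 30$)
$X{\left(A \right)} = 780 A$ ($X{\left(A \right)} = 30 \left(A + A 25\right) = 30 \left(A + 25 A\right) = 30 \cdot 26 A = 780 A$)
$1925422 + X{\left(-1863 \right)} = 1925422 + 780 \left(-1863\right) = 1925422 - 1453140 = 472282$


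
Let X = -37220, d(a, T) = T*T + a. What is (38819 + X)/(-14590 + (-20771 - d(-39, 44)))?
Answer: -123/2866 ≈ -0.042917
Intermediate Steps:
d(a, T) = a + T² (d(a, T) = T² + a = a + T²)
(38819 + X)/(-14590 + (-20771 - d(-39, 44))) = (38819 - 37220)/(-14590 + (-20771 - (-39 + 44²))) = 1599/(-14590 + (-20771 - (-39 + 1936))) = 1599/(-14590 + (-20771 - 1*1897)) = 1599/(-14590 + (-20771 - 1897)) = 1599/(-14590 - 22668) = 1599/(-37258) = 1599*(-1/37258) = -123/2866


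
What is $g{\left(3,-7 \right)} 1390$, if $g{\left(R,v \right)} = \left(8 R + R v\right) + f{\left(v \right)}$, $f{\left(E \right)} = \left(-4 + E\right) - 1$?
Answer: $-12510$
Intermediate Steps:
$f{\left(E \right)} = -5 + E$
$g{\left(R,v \right)} = -5 + v + 8 R + R v$ ($g{\left(R,v \right)} = \left(8 R + R v\right) + \left(-5 + v\right) = -5 + v + 8 R + R v$)
$g{\left(3,-7 \right)} 1390 = \left(-5 - 7 + 8 \cdot 3 + 3 \left(-7\right)\right) 1390 = \left(-5 - 7 + 24 - 21\right) 1390 = \left(-9\right) 1390 = -12510$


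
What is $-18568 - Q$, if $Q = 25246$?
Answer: $-43814$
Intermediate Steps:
$-18568 - Q = -18568 - 25246 = -43814$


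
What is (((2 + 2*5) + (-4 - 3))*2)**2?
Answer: 100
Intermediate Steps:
(((2 + 2*5) + (-4 - 3))*2)**2 = (((2 + 10) - 7)*2)**2 = ((12 - 7)*2)**2 = (5*2)**2 = 10**2 = 100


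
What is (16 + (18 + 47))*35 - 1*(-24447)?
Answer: 27282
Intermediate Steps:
(16 + (18 + 47))*35 - 1*(-24447) = (16 + 65)*35 + 24447 = 81*35 + 24447 = 2835 + 24447 = 27282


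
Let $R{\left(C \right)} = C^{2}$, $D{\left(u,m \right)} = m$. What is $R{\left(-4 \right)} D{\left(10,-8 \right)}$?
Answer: $-128$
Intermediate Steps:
$R{\left(-4 \right)} D{\left(10,-8 \right)} = \left(-4\right)^{2} \left(-8\right) = 16 \left(-8\right) = -128$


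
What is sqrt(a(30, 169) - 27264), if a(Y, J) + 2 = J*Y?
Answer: 2*I*sqrt(5549) ≈ 148.98*I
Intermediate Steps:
a(Y, J) = -2 + J*Y
sqrt(a(30, 169) - 27264) = sqrt((-2 + 169*30) - 27264) = sqrt((-2 + 5070) - 27264) = sqrt(5068 - 27264) = sqrt(-22196) = 2*I*sqrt(5549)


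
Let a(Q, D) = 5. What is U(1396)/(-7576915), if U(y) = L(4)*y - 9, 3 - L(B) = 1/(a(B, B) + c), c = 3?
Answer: -8009/15153830 ≈ -0.00052851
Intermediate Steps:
L(B) = 23/8 (L(B) = 3 - 1/(5 + 3) = 3 - 1/8 = 3 - 1*⅛ = 3 - ⅛ = 23/8)
U(y) = -9 + 23*y/8 (U(y) = 23*y/8 - 9 = -9 + 23*y/8)
U(1396)/(-7576915) = (-9 + (23/8)*1396)/(-7576915) = (-9 + 8027/2)*(-1/7576915) = (8009/2)*(-1/7576915) = -8009/15153830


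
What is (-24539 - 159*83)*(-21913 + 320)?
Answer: 814833448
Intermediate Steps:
(-24539 - 159*83)*(-21913 + 320) = (-24539 - 13197)*(-21593) = -37736*(-21593) = 814833448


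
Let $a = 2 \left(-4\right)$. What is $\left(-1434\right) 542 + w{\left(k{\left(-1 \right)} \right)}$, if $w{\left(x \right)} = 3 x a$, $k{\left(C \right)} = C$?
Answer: $-777204$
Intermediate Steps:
$a = -8$
$w{\left(x \right)} = - 24 x$ ($w{\left(x \right)} = 3 x \left(-8\right) = - 24 x$)
$\left(-1434\right) 542 + w{\left(k{\left(-1 \right)} \right)} = \left(-1434\right) 542 - -24 = -777228 + 24 = -777204$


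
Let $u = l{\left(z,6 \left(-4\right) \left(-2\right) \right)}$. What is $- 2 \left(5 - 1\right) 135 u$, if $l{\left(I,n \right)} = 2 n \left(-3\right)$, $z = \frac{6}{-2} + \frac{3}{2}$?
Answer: $311040$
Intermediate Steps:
$z = - \frac{3}{2}$ ($z = 6 \left(- \frac{1}{2}\right) + 3 \cdot \frac{1}{2} = -3 + \frac{3}{2} = - \frac{3}{2} \approx -1.5$)
$l{\left(I,n \right)} = - 6 n$
$u = -288$ ($u = - 6 \cdot 6 \left(-4\right) \left(-2\right) = - 6 \left(\left(-24\right) \left(-2\right)\right) = \left(-6\right) 48 = -288$)
$- 2 \left(5 - 1\right) 135 u = - 2 \left(5 - 1\right) 135 \left(-288\right) = \left(-2\right) 4 \cdot 135 \left(-288\right) = \left(-8\right) 135 \left(-288\right) = \left(-1080\right) \left(-288\right) = 311040$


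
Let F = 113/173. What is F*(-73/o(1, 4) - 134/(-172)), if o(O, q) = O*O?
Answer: -701843/14878 ≈ -47.173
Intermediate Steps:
F = 113/173 (F = 113*(1/173) = 113/173 ≈ 0.65318)
o(O, q) = O²
F*(-73/o(1, 4) - 134/(-172)) = 113*(-73/(1²) - 134/(-172))/173 = 113*(-73/1 - 134*(-1/172))/173 = 113*(-73*1 + 67/86)/173 = 113*(-73 + 67/86)/173 = (113/173)*(-6211/86) = -701843/14878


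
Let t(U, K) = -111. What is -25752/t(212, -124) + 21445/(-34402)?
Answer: 7959819/34402 ≈ 231.38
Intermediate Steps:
-25752/t(212, -124) + 21445/(-34402) = -25752/(-111) + 21445/(-34402) = -25752*(-1/111) + 21445*(-1/34402) = 232 - 21445/34402 = 7959819/34402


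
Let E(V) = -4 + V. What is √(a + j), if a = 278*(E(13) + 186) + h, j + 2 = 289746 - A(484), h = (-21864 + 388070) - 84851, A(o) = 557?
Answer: 4*√39047 ≈ 790.41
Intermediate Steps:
h = 281355 (h = 366206 - 84851 = 281355)
j = 289187 (j = -2 + (289746 - 1*557) = -2 + (289746 - 557) = -2 + 289189 = 289187)
a = 335565 (a = 278*((-4 + 13) + 186) + 281355 = 278*(9 + 186) + 281355 = 278*195 + 281355 = 54210 + 281355 = 335565)
√(a + j) = √(335565 + 289187) = √624752 = 4*√39047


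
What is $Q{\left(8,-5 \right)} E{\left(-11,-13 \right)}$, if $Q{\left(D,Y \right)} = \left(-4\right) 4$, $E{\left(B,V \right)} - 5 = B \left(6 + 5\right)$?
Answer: $1856$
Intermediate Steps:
$E{\left(B,V \right)} = 5 + 11 B$ ($E{\left(B,V \right)} = 5 + B \left(6 + 5\right) = 5 + B 11 = 5 + 11 B$)
$Q{\left(D,Y \right)} = -16$
$Q{\left(8,-5 \right)} E{\left(-11,-13 \right)} = - 16 \left(5 + 11 \left(-11\right)\right) = - 16 \left(5 - 121\right) = \left(-16\right) \left(-116\right) = 1856$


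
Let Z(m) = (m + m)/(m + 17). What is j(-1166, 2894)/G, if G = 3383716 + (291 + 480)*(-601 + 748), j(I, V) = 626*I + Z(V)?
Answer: -2124779688/10179921283 ≈ -0.20872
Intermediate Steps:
Z(m) = 2*m/(17 + m) (Z(m) = (2*m)/(17 + m) = 2*m/(17 + m))
j(I, V) = 626*I + 2*V/(17 + V)
G = 3497053 (G = 3383716 + 771*147 = 3383716 + 113337 = 3497053)
j(-1166, 2894)/G = (2*(2894 + 313*(-1166)*(17 + 2894))/(17 + 2894))/3497053 = (2*(2894 + 313*(-1166)*2911)/2911)*(1/3497053) = (2*(1/2911)*(2894 - 1062392738))*(1/3497053) = (2*(1/2911)*(-1062389844))*(1/3497053) = -2124779688/2911*1/3497053 = -2124779688/10179921283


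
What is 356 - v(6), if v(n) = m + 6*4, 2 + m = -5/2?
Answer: 673/2 ≈ 336.50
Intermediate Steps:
m = -9/2 (m = -2 - 5/2 = -9/2 ≈ -4.5000)
v(n) = 39/2 (v(n) = -9/2 + 6*4 = -9/2 + 24 = 39/2)
356 - v(6) = 356 - 1*39/2 = 356 - 39/2 = 673/2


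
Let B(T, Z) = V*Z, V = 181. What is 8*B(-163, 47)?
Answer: 68056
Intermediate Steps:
B(T, Z) = 181*Z
8*B(-163, 47) = 8*(181*47) = 8*8507 = 68056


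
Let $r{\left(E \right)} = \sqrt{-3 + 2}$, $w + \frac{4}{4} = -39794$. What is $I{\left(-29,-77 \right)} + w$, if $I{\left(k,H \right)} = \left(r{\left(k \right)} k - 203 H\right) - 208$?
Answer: $-24372 - 29 i \approx -24372.0 - 29.0 i$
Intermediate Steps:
$w = -39795$ ($w = -1 - 39794 = -39795$)
$r{\left(E \right)} = i$ ($r{\left(E \right)} = \sqrt{-1} = i$)
$I{\left(k,H \right)} = -208 - 203 H + i k$ ($I{\left(k,H \right)} = \left(i k - 203 H\right) - 208 = \left(- 203 H + i k\right) - 208 = -208 - 203 H + i k$)
$I{\left(-29,-77 \right)} + w = \left(-208 - -15631 + i \left(-29\right)\right) - 39795 = \left(-208 + 15631 - 29 i\right) - 39795 = \left(15423 - 29 i\right) - 39795 = -24372 - 29 i$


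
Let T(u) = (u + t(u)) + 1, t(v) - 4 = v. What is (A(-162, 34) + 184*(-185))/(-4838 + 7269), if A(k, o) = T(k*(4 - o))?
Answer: -24315/2431 ≈ -10.002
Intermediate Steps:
t(v) = 4 + v
T(u) = 5 + 2*u (T(u) = (u + (4 + u)) + 1 = (4 + 2*u) + 1 = 5 + 2*u)
A(k, o) = 5 + 2*k*(4 - o) (A(k, o) = 5 + 2*(k*(4 - o)) = 5 + 2*k*(4 - o))
(A(-162, 34) + 184*(-185))/(-4838 + 7269) = ((5 - 2*(-162)*(-4 + 34)) + 184*(-185))/(-4838 + 7269) = ((5 - 2*(-162)*30) - 34040)/2431 = ((5 + 9720) - 34040)*(1/2431) = (9725 - 34040)*(1/2431) = -24315*1/2431 = -24315/2431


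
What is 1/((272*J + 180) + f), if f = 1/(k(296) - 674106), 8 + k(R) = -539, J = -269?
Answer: -674653/49241573165 ≈ -1.3701e-5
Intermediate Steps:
k(R) = -547 (k(R) = -8 - 539 = -547)
f = -1/674653 (f = 1/(-547 - 674106) = 1/(-674653) = -1/674653 ≈ -1.4822e-6)
1/((272*J + 180) + f) = 1/((272*(-269) + 180) - 1/674653) = 1/((-73168 + 180) - 1/674653) = 1/(-72988 - 1/674653) = 1/(-49241573165/674653) = -674653/49241573165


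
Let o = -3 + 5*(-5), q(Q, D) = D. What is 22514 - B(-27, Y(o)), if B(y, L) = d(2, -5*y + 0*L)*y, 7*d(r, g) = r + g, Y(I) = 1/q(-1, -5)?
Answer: 161297/7 ≈ 23042.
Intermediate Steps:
o = -28 (o = -3 - 25 = -28)
Y(I) = -1/5 (Y(I) = 1/(-5) = -1/5)
d(r, g) = g/7 + r/7 (d(r, g) = (r + g)/7 = (g + r)/7 = g/7 + r/7)
B(y, L) = y*(2/7 - 5*y/7) (B(y, L) = ((-5*y + 0*L)/7 + (1/7)*2)*y = ((-5*y + 0)/7 + 2/7)*y = ((-5*y)/7 + 2/7)*y = (-5*y/7 + 2/7)*y = (2/7 - 5*y/7)*y = y*(2/7 - 5*y/7))
22514 - B(-27, Y(o)) = 22514 - (-27)*(2 - 5*(-27))/7 = 22514 - (-27)*(2 + 135)/7 = 22514 - (-27)*137/7 = 22514 - 1*(-3699/7) = 22514 + 3699/7 = 161297/7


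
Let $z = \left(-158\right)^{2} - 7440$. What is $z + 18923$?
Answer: $36447$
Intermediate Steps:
$z = 17524$ ($z = 24964 - 7440 = 17524$)
$z + 18923 = 17524 + 18923 = 36447$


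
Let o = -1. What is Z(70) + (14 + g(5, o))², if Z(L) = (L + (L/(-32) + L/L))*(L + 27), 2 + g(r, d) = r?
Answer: 111421/16 ≈ 6963.8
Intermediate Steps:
g(r, d) = -2 + r
Z(L) = (1 + 31*L/32)*(27 + L) (Z(L) = (L + (L*(-1/32) + 1))*(27 + L) = (L + (-L/32 + 1))*(27 + L) = (L + (1 - L/32))*(27 + L) = (1 + 31*L/32)*(27 + L))
Z(70) + (14 + g(5, o))² = (27 + (31/32)*70² + (869/32)*70) + (14 + (-2 + 5))² = (27 + (31/32)*4900 + 30415/16) + (14 + 3)² = (27 + 37975/8 + 30415/16) + 17² = 106797/16 + 289 = 111421/16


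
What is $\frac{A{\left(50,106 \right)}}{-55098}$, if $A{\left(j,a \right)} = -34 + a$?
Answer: $- \frac{4}{3061} \approx -0.0013068$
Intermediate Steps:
$\frac{A{\left(50,106 \right)}}{-55098} = \frac{-34 + 106}{-55098} = 72 \left(- \frac{1}{55098}\right) = - \frac{4}{3061}$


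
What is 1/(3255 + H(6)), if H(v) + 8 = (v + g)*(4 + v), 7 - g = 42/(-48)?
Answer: 4/13543 ≈ 0.00029536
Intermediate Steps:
g = 63/8 (g = 7 - 42/(-48) = 7 - 42*(-1)/48 = 7 - 1*(-7/8) = 7 + 7/8 = 63/8 ≈ 7.8750)
H(v) = -8 + (4 + v)*(63/8 + v) (H(v) = -8 + (v + 63/8)*(4 + v) = -8 + (63/8 + v)*(4 + v) = -8 + (4 + v)*(63/8 + v))
1/(3255 + H(6)) = 1/(3255 + (47/2 + 6² + (95/8)*6)) = 1/(3255 + (47/2 + 36 + 285/4)) = 1/(3255 + 523/4) = 1/(13543/4) = 4/13543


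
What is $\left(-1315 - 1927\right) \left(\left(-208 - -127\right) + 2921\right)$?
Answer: $-9207280$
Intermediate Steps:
$\left(-1315 - 1927\right) \left(\left(-208 - -127\right) + 2921\right) = - 3242 \left(\left(-208 + 127\right) + 2921\right) = - 3242 \left(-81 + 2921\right) = \left(-3242\right) 2840 = -9207280$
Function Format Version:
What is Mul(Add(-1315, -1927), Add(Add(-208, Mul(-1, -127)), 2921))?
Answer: -9207280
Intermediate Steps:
Mul(Add(-1315, -1927), Add(Add(-208, Mul(-1, -127)), 2921)) = Mul(-3242, Add(Add(-208, 127), 2921)) = Mul(-3242, Add(-81, 2921)) = Mul(-3242, 2840) = -9207280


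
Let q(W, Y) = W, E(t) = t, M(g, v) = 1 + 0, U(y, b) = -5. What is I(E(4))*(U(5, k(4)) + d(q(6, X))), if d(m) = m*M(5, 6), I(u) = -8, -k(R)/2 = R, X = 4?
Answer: -8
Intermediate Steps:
k(R) = -2*R
M(g, v) = 1
d(m) = m (d(m) = m*1 = m)
I(E(4))*(U(5, k(4)) + d(q(6, X))) = -8*(-5 + 6) = -8*1 = -8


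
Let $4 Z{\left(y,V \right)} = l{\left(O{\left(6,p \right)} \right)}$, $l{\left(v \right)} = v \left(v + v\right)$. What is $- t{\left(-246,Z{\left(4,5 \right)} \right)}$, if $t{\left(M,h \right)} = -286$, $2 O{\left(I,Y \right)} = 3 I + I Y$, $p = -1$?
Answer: $286$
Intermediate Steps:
$O{\left(I,Y \right)} = \frac{3 I}{2} + \frac{I Y}{2}$ ($O{\left(I,Y \right)} = \frac{3 I + I Y}{2} = \frac{3 I}{2} + \frac{I Y}{2}$)
$l{\left(v \right)} = 2 v^{2}$ ($l{\left(v \right)} = v 2 v = 2 v^{2}$)
$Z{\left(y,V \right)} = 18$ ($Z{\left(y,V \right)} = \frac{2 \left(\frac{1}{2} \cdot 6 \left(3 - 1\right)\right)^{2}}{4} = \frac{2 \left(\frac{1}{2} \cdot 6 \cdot 2\right)^{2}}{4} = \frac{2 \cdot 6^{2}}{4} = \frac{2 \cdot 36}{4} = \frac{1}{4} \cdot 72 = 18$)
$- t{\left(-246,Z{\left(4,5 \right)} \right)} = \left(-1\right) \left(-286\right) = 286$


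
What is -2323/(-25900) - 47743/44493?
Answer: -1133186461/1152368700 ≈ -0.98335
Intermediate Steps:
-2323/(-25900) - 47743/44493 = -2323*(-1/25900) - 47743*1/44493 = 2323/25900 - 47743/44493 = -1133186461/1152368700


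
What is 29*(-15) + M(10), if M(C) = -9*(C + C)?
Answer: -615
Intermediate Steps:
M(C) = -18*C
29*(-15) + M(10) = 29*(-15) - 18*10 = -435 - 180 = -615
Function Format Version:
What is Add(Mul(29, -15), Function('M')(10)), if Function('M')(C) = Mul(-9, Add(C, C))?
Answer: -615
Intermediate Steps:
Function('M')(C) = Mul(-18, C) (Function('M')(C) = Mul(-9, Mul(2, C)) = Mul(-18, C))
Add(Mul(29, -15), Function('M')(10)) = Add(Mul(29, -15), Mul(-18, 10)) = Add(-435, -180) = -615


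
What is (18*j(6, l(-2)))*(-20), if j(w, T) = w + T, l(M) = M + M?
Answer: -720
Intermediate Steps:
l(M) = 2*M
j(w, T) = T + w
(18*j(6, l(-2)))*(-20) = (18*(2*(-2) + 6))*(-20) = (18*(-4 + 6))*(-20) = (18*2)*(-20) = 36*(-20) = -720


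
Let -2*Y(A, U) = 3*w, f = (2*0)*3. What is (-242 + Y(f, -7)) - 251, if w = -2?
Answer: -490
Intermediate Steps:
f = 0 (f = 0*3 = 0)
Y(A, U) = 3 (Y(A, U) = -3*(-2)/2 = -1/2*(-6) = 3)
(-242 + Y(f, -7)) - 251 = (-242 + 3) - 251 = -239 - 251 = -490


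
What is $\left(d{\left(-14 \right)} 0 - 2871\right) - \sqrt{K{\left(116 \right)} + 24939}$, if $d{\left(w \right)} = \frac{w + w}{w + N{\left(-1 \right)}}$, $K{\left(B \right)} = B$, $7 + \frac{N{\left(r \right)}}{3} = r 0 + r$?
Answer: $-2871 - \sqrt{25055} \approx -3029.3$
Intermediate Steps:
$N{\left(r \right)} = -21 + 3 r$ ($N{\left(r \right)} = -21 + 3 \left(r 0 + r\right) = -21 + 3 \left(0 + r\right) = -21 + 3 r$)
$d{\left(w \right)} = \frac{2 w}{-24 + w}$ ($d{\left(w \right)} = \frac{w + w}{w + \left(-21 + 3 \left(-1\right)\right)} = \frac{2 w}{w - 24} = \frac{2 w}{-24 + w}$)
$\left(d{\left(-14 \right)} 0 - 2871\right) - \sqrt{K{\left(116 \right)} + 24939} = \left(2 \left(-14\right) \frac{1}{-24 - 14} \cdot 0 - 2871\right) - \sqrt{116 + 24939} = \left(2 \left(-14\right) \frac{1}{-38} \cdot 0 - 2871\right) - \sqrt{25055} = \left(2 \left(-14\right) \left(- \frac{1}{38}\right) 0 - 2871\right) - \sqrt{25055} = \left(\frac{14}{19} \cdot 0 - 2871\right) - \sqrt{25055} = \left(0 - 2871\right) - \sqrt{25055} = -2871 - \sqrt{25055}$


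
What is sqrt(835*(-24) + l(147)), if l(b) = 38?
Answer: I*sqrt(20002) ≈ 141.43*I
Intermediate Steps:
sqrt(835*(-24) + l(147)) = sqrt(835*(-24) + 38) = sqrt(-20040 + 38) = sqrt(-20002) = I*sqrt(20002)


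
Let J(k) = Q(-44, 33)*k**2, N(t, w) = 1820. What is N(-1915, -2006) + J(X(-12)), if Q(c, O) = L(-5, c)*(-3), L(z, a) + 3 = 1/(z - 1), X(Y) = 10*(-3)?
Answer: 10370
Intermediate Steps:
X(Y) = -30
L(z, a) = -3 + 1/(-1 + z) (L(z, a) = -3 + 1/(z - 1) = -3 + 1/(-1 + z))
Q(c, O) = 19/2 (Q(c, O) = ((4 - 3*(-5))/(-1 - 5))*(-3) = ((4 + 15)/(-6))*(-3) = -1/6*19*(-3) = -19/6*(-3) = 19/2)
J(k) = 19*k**2/2
N(-1915, -2006) + J(X(-12)) = 1820 + (19/2)*(-30)**2 = 1820 + (19/2)*900 = 1820 + 8550 = 10370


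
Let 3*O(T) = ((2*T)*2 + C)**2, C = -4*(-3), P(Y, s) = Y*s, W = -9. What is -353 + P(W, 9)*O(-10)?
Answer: -21521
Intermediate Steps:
C = 12
O(T) = (12 + 4*T)**2/3 (O(T) = ((2*T)*2 + 12)**2/3 = (4*T + 12)**2/3 = (12 + 4*T)**2/3)
-353 + P(W, 9)*O(-10) = -353 + (-9*9)*(16*(3 - 10)**2/3) = -353 - 432*(-7)**2 = -353 - 432*49 = -353 - 81*784/3 = -353 - 21168 = -21521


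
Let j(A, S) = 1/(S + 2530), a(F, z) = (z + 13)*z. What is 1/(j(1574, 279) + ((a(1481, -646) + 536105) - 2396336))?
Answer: -2809/4076738216 ≈ -6.8903e-7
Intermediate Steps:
a(F, z) = z*(13 + z) (a(F, z) = (13 + z)*z = z*(13 + z))
j(A, S) = 1/(2530 + S)
1/(j(1574, 279) + ((a(1481, -646) + 536105) - 2396336)) = 1/(1/(2530 + 279) + ((-646*(13 - 646) + 536105) - 2396336)) = 1/(1/2809 + ((-646*(-633) + 536105) - 2396336)) = 1/(1/2809 + ((408918 + 536105) - 2396336)) = 1/(1/2809 + (945023 - 2396336)) = 1/(1/2809 - 1451313) = 1/(-4076738216/2809) = -2809/4076738216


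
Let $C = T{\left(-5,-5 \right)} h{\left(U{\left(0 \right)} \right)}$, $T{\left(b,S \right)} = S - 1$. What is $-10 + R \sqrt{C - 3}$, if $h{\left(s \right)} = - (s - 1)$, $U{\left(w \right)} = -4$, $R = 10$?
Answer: $-10 + 10 i \sqrt{33} \approx -10.0 + 57.446 i$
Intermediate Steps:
$T{\left(b,S \right)} = -1 + S$
$h{\left(s \right)} = 1 - s$ ($h{\left(s \right)} = - (-1 + s) = 1 - s$)
$C = -30$ ($C = \left(-1 - 5\right) \left(1 - -4\right) = - 6 \left(1 + 4\right) = \left(-6\right) 5 = -30$)
$-10 + R \sqrt{C - 3} = -10 + 10 \sqrt{-30 - 3} = -10 + 10 \sqrt{-33} = -10 + 10 i \sqrt{33}$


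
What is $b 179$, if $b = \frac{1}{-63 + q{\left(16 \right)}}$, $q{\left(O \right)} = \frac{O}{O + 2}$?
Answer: $- \frac{1611}{559} \approx -2.8819$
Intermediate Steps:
$q{\left(O \right)} = \frac{O}{2 + O}$
$b = - \frac{9}{559}$ ($b = \frac{1}{-63 + \frac{16}{2 + 16}} = \frac{1}{-63 + \frac{16}{18}} = \frac{1}{-63 + 16 \cdot \frac{1}{18}} = \frac{1}{-63 + \frac{8}{9}} = \frac{1}{- \frac{559}{9}} = - \frac{9}{559} \approx -0.0161$)
$b 179 = \left(- \frac{9}{559}\right) 179 = - \frac{1611}{559}$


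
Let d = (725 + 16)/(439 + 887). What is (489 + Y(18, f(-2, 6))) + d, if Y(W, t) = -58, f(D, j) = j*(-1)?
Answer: 14673/34 ≈ 431.56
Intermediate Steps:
f(D, j) = -j
d = 19/34 (d = 741/1326 = 741*(1/1326) = 19/34 ≈ 0.55882)
(489 + Y(18, f(-2, 6))) + d = (489 - 58) + 19/34 = 431 + 19/34 = 14673/34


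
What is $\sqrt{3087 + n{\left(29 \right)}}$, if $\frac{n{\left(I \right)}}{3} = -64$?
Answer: $\sqrt{2895} \approx 53.805$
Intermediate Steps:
$n{\left(I \right)} = -192$ ($n{\left(I \right)} = 3 \left(-64\right) = -192$)
$\sqrt{3087 + n{\left(29 \right)}} = \sqrt{3087 - 192} = \sqrt{2895}$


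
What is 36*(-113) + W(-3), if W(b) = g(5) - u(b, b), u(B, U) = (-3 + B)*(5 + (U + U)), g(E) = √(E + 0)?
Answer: -4074 + √5 ≈ -4071.8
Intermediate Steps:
g(E) = √E
u(B, U) = (-3 + B)*(5 + 2*U)
W(b) = 15 + b + √5 - 2*b² (W(b) = √5 - (-15 - 6*b + 5*b + 2*b*b) = √5 - (-15 - 6*b + 5*b + 2*b²) = √5 - (-15 - b + 2*b²) = √5 + (15 + b - 2*b²) = 15 + b + √5 - 2*b²)
36*(-113) + W(-3) = 36*(-113) + (15 - 3 + √5 - 2*(-3)²) = -4068 + (15 - 3 + √5 - 2*9) = -4068 + (15 - 3 + √5 - 18) = -4068 + (-6 + √5) = -4074 + √5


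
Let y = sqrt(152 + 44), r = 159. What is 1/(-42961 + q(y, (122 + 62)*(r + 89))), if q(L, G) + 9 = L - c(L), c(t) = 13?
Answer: -1/42969 ≈ -2.3273e-5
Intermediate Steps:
y = 14 (y = sqrt(196) = 14)
q(L, G) = -22 + L (q(L, G) = -9 + (L - 1*13) = -9 + (L - 13) = -9 + (-13 + L) = -22 + L)
1/(-42961 + q(y, (122 + 62)*(r + 89))) = 1/(-42961 + (-22 + 14)) = 1/(-42961 - 8) = 1/(-42969) = -1/42969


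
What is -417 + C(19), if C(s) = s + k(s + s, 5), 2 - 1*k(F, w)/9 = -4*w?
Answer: -200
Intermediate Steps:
k(F, w) = 18 + 36*w (k(F, w) = 18 - (-36)*w = 18 + 36*w)
C(s) = 198 + s (C(s) = s + (18 + 36*5) = s + (18 + 180) = s + 198 = 198 + s)
-417 + C(19) = -417 + (198 + 19) = -417 + 217 = -200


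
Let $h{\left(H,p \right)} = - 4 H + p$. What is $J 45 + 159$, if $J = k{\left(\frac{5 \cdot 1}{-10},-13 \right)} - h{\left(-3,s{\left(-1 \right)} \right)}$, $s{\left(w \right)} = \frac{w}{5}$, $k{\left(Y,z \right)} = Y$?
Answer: $- \frac{789}{2} \approx -394.5$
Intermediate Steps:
$s{\left(w \right)} = \frac{w}{5}$ ($s{\left(w \right)} = w \frac{1}{5} = \frac{w}{5}$)
$h{\left(H,p \right)} = p - 4 H$
$J = - \frac{123}{10}$ ($J = \frac{5 \cdot 1}{-10} - \left(\frac{1}{5} \left(-1\right) - -12\right) = 5 \left(- \frac{1}{10}\right) - \left(- \frac{1}{5} + 12\right) = - \frac{1}{2} - \frac{59}{5} = - \frac{123}{10} \approx -12.3$)
$J 45 + 159 = \left(- \frac{123}{10}\right) 45 + 159 = - \frac{1107}{2} + 159 = - \frac{789}{2}$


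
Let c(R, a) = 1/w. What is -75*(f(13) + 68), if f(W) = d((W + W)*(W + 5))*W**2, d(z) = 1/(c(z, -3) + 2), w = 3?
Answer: -73725/7 ≈ -10532.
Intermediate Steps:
c(R, a) = 1/3
d(z) = 3/7 (d(z) = 1/(1/3 + 2) = 1/(7/3) = 3/7)
f(W) = 3*W**2/7
-75*(f(13) + 68) = -75*((3/7)*13**2 + 68) = -75*((3/7)*169 + 68) = -75*(507/7 + 68) = -75*983/7 = -73725/7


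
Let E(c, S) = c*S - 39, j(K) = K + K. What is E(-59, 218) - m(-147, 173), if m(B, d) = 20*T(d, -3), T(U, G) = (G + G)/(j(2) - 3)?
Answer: -12781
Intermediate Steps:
j(K) = 2*K
T(U, G) = 2*G (T(U, G) = (G + G)/(2*2 - 3) = (2*G)/(4 - 3) = (2*G)/1 = (2*G)*1 = 2*G)
E(c, S) = -39 + S*c (E(c, S) = S*c - 39 = -39 + S*c)
m(B, d) = -120 (m(B, d) = 20*(2*(-3)) = 20*(-6) = -120)
E(-59, 218) - m(-147, 173) = (-39 + 218*(-59)) - 1*(-120) = (-39 - 12862) + 120 = -12901 + 120 = -12781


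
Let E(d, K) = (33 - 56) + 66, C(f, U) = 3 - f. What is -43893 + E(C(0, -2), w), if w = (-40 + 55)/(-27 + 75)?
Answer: -43850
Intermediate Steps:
w = 5/16 (w = 15/48 = 15*(1/48) = 5/16 ≈ 0.31250)
E(d, K) = 43 (E(d, K) = -23 + 66 = 43)
-43893 + E(C(0, -2), w) = -43893 + 43 = -43850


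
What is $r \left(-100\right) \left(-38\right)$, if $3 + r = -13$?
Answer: $-60800$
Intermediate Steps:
$r = -16$ ($r = -3 - 13 = -16$)
$r \left(-100\right) \left(-38\right) = \left(-16\right) \left(-100\right) \left(-38\right) = 1600 \left(-38\right) = -60800$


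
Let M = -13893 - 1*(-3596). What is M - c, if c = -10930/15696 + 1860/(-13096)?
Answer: -132276600407/12847176 ≈ -10296.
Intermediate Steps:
M = -10297 (M = -13893 + 3596 = -10297)
c = -10770865/12847176 (c = -10930*1/15696 + 1860*(-1/13096) = -5465/7848 - 465/3274 = -10770865/12847176 ≈ -0.83838)
M - c = -10297 - 1*(-10770865/12847176) = -10297 + 10770865/12847176 = -132276600407/12847176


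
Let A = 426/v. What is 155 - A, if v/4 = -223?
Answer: 69343/446 ≈ 155.48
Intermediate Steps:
v = -892 (v = 4*(-223) = -892)
A = -213/446 (A = 426/(-892) = 426*(-1/892) = -213/446 ≈ -0.47758)
155 - A = 155 - 1*(-213/446) = 155 + 213/446 = 69343/446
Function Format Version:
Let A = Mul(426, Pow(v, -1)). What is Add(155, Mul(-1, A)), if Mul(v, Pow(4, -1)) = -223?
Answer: Rational(69343, 446) ≈ 155.48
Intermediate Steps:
v = -892 (v = Mul(4, -223) = -892)
A = Rational(-213, 446) (A = Mul(426, Pow(-892, -1)) = Mul(426, Rational(-1, 892)) = Rational(-213, 446) ≈ -0.47758)
Add(155, Mul(-1, A)) = Add(155, Mul(-1, Rational(-213, 446))) = Add(155, Rational(213, 446)) = Rational(69343, 446)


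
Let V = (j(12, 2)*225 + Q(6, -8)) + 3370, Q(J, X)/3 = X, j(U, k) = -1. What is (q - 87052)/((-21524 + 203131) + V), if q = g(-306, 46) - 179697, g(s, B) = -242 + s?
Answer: -89099/61576 ≈ -1.4470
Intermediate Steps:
Q(J, X) = 3*X
q = -180245 (q = (-242 - 306) - 179697 = -548 - 179697 = -180245)
V = 3121 (V = (-1*225 + 3*(-8)) + 3370 = (-225 - 24) + 3370 = -249 + 3370 = 3121)
(q - 87052)/((-21524 + 203131) + V) = (-180245 - 87052)/((-21524 + 203131) + 3121) = -267297/(181607 + 3121) = -267297/184728 = -267297*1/184728 = -89099/61576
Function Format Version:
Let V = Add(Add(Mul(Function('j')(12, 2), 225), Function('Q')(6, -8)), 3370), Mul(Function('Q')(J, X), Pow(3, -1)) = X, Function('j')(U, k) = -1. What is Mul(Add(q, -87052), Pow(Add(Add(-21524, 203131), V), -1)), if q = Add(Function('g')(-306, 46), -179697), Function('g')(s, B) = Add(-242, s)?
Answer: Rational(-89099, 61576) ≈ -1.4470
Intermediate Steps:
Function('Q')(J, X) = Mul(3, X)
q = -180245 (q = Add(Add(-242, -306), -179697) = Add(-548, -179697) = -180245)
V = 3121 (V = Add(Add(Mul(-1, 225), Mul(3, -8)), 3370) = Add(Add(-225, -24), 3370) = Add(-249, 3370) = 3121)
Mul(Add(q, -87052), Pow(Add(Add(-21524, 203131), V), -1)) = Mul(Add(-180245, -87052), Pow(Add(Add(-21524, 203131), 3121), -1)) = Mul(-267297, Pow(Add(181607, 3121), -1)) = Mul(-267297, Pow(184728, -1)) = Mul(-267297, Rational(1, 184728)) = Rational(-89099, 61576)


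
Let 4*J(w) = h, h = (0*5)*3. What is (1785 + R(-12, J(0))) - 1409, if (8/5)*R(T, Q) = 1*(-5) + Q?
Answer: 2983/8 ≈ 372.88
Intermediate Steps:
h = 0 (h = 0*3 = 0)
J(w) = 0 (J(w) = (¼)*0 = 0)
R(T, Q) = -25/8 + 5*Q/8 (R(T, Q) = 5*(1*(-5) + Q)/8 = 5*(-5 + Q)/8 = -25/8 + 5*Q/8)
(1785 + R(-12, J(0))) - 1409 = (1785 + (-25/8 + (5/8)*0)) - 1409 = (1785 + (-25/8 + 0)) - 1409 = (1785 - 25/8) - 1409 = 14255/8 - 1409 = 2983/8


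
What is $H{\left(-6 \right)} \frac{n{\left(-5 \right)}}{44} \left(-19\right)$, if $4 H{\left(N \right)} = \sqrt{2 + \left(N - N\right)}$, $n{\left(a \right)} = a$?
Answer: $\frac{95 \sqrt{2}}{176} \approx 0.76335$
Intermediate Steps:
$H{\left(N \right)} = \frac{\sqrt{2}}{4}$ ($H{\left(N \right)} = \frac{\sqrt{2 + \left(N - N\right)}}{4} = \frac{\sqrt{2 + 0}}{4} = \frac{\sqrt{2}}{4}$)
$H{\left(-6 \right)} \frac{n{\left(-5 \right)}}{44} \left(-19\right) = \frac{\sqrt{2}}{4} \left(- \frac{5}{44}\right) \left(-19\right) = - \frac{5 \sqrt{2}}{176} \left(-19\right) = \frac{95 \sqrt{2}}{176}$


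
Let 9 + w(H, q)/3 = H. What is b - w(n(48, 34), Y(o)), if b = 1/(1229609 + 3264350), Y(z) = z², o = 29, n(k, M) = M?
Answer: -337046924/4493959 ≈ -75.000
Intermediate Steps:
w(H, q) = -27 + 3*H
b = 1/4493959 ≈ 2.2252e-7
b - w(n(48, 34), Y(o)) = 1/4493959 - (-27 + 3*34) = 1/4493959 - (-27 + 102) = 1/4493959 - 1*75 = 1/4493959 - 75 = -337046924/4493959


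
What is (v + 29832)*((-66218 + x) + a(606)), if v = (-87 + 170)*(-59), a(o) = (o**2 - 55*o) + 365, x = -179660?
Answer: 2204079455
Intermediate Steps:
a(o) = 365 + o**2 - 55*o
v = -4897 (v = 83*(-59) = -4897)
(v + 29832)*((-66218 + x) + a(606)) = (-4897 + 29832)*((-66218 - 179660) + (365 + 606**2 - 55*606)) = 24935*(-245878 + (365 + 367236 - 33330)) = 24935*(-245878 + 334271) = 24935*88393 = 2204079455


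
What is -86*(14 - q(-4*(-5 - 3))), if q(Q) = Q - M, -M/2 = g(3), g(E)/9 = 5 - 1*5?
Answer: 1548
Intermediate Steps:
g(E) = 0 (g(E) = 9*(5 - 1*5) = 9*(5 - 5) = 9*0 = 0)
M = 0 (M = -2*0 = 0)
q(Q) = Q (q(Q) = Q - 1*0 = Q + 0 = Q)
-86*(14 - q(-4*(-5 - 3))) = -86*(14 - (-4)*(-5 - 3)) = -86*(14 - (-4)*(-8)) = -86*(14 - 1*32) = -86*(14 - 32) = -86*(-18) = 1548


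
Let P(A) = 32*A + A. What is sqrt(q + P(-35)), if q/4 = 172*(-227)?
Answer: I*sqrt(157331) ≈ 396.65*I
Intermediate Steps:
P(A) = 33*A
q = -156176 (q = 4*(172*(-227)) = 4*(-39044) = -156176)
sqrt(q + P(-35)) = sqrt(-156176 + 33*(-35)) = sqrt(-156176 - 1155) = sqrt(-157331) = I*sqrt(157331)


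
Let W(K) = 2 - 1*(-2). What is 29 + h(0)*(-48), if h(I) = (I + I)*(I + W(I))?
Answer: 29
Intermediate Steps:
W(K) = 4 (W(K) = 2 + 2 = 4)
h(I) = 2*I*(4 + I) (h(I) = (I + I)*(I + 4) = (2*I)*(4 + I) = 2*I*(4 + I))
29 + h(0)*(-48) = 29 + (2*0*(4 + 0))*(-48) = 29 + (2*0*4)*(-48) = 29 + 0*(-48) = 29 + 0 = 29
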